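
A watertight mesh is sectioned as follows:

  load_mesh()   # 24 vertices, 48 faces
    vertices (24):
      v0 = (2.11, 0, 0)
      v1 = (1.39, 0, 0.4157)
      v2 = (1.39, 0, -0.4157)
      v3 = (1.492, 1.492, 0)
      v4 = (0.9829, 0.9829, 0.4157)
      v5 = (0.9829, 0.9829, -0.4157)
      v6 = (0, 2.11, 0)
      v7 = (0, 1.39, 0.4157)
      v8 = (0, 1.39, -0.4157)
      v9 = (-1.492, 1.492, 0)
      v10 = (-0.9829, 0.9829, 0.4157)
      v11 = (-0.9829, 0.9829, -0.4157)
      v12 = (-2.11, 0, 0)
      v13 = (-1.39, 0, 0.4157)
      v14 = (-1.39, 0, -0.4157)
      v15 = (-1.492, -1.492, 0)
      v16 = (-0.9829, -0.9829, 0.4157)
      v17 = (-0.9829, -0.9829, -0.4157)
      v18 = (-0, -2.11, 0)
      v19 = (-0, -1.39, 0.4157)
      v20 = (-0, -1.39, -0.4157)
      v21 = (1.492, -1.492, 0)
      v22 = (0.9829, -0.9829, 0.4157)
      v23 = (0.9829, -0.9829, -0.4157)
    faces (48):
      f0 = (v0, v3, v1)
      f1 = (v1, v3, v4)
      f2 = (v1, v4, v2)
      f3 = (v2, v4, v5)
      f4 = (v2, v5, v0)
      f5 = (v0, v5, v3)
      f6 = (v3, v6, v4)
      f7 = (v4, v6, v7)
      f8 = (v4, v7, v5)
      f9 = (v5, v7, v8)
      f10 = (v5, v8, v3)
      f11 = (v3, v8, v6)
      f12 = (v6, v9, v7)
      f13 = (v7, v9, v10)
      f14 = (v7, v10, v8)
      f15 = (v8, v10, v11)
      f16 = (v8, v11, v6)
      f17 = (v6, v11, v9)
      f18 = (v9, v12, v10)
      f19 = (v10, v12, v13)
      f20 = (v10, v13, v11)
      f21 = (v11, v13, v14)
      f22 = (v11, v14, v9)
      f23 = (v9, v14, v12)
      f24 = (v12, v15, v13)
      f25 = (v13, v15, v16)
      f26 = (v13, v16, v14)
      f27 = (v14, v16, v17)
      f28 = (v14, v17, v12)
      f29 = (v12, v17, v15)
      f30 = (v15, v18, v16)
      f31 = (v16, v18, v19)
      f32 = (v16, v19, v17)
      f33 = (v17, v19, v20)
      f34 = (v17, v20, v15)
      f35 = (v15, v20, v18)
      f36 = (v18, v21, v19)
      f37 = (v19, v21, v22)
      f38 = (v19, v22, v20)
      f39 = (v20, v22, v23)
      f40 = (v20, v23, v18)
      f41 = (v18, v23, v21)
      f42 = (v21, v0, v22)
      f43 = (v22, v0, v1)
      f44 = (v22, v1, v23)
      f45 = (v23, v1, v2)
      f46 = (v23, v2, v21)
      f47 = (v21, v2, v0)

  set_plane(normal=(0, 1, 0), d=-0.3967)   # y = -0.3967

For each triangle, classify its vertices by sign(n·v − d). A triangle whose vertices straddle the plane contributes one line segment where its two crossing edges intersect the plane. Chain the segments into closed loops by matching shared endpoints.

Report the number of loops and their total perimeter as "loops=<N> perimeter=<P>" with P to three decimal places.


Straddling triangles (12 of 48):
  (v12,v15,v13) [+-+] → (-1.94568, -0.3967, 0)–(-1.41712, -0.3967, 0.305172)  len=0.6103
  (v13,v15,v16) [+--] → (-1.41712, -0.3967, 0.305172)–(-1.22569, -0.3967, 0.4157)  len=0.2210
  (v13,v16,v14) [+-+] → (-1.22569, -0.3967, 0.4157)–(-1.22569, -0.3967, -0.0801456)  len=0.4958
  (v14,v16,v17) [+--] → (-1.22569, -0.3967, -0.0801456)–(-1.22569, -0.3967, -0.4157)  len=0.3356
  (v14,v17,v12) [+-+] → (-1.22569, -0.3967, -0.4157)–(-1.6551, -0.3967, -0.167777)  len=0.4958
  (v12,v17,v15) [+--] → (-1.6551, -0.3967, -0.167777)–(-1.94568, -0.3967, 0)  len=0.3355
  (v21,v0,v22) [-+-] → (1.94568, -0.3967, 0)–(1.6551, -0.3967, 0.167777)  len=0.3355
  (v22,v0,v1) [-++] → (1.6551, -0.3967, 0.167777)–(1.22569, -0.3967, 0.4157)  len=0.4958
  (v22,v1,v23) [-+-] → (1.22569, -0.3967, 0.4157)–(1.22569, -0.3967, 0.0801456)  len=0.3356
  (v23,v1,v2) [-++] → (1.22569, -0.3967, 0.0801456)–(1.22569, -0.3967, -0.4157)  len=0.4958
  (v23,v2,v21) [-+-] → (1.22569, -0.3967, -0.4157)–(1.41712, -0.3967, -0.305172)  len=0.2210
  (v21,v2,v0) [-++] → (1.41712, -0.3967, -0.305172)–(1.94568, -0.3967, 0)  len=0.6103

Chained into 2 loop(s):
  loop 1: 6 segments, perimeter = 2.4942
  loop 2: 6 segments, perimeter = 2.4942
Total perimeter = 4.988

loops=2 perimeter=4.988


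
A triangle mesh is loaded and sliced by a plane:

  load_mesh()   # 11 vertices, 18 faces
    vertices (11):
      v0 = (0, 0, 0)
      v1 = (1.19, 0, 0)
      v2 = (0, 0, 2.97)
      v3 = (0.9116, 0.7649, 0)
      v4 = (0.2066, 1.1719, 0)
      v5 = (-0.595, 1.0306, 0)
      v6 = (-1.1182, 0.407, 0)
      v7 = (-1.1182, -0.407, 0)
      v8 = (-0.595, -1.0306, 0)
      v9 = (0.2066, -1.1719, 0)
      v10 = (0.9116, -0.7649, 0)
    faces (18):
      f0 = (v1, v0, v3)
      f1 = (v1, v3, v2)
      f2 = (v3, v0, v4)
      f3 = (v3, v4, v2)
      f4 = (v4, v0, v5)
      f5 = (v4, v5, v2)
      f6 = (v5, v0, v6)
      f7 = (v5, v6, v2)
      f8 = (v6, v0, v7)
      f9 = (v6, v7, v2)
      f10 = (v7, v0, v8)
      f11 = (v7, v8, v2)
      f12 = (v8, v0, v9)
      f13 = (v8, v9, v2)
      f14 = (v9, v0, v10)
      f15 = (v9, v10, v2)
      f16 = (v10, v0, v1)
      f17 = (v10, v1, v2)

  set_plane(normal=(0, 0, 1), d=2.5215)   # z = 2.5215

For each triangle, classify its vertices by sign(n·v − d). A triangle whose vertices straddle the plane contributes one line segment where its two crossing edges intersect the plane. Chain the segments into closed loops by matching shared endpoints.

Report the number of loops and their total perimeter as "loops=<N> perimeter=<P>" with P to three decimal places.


loops=1 perimeter=1.106

Straddling triangles (9 of 18):
  (v1,v3,v2) [--+] → (0.137661, 0.115508, 2.5215)–(0.179702, 0, 2.5215)  len=0.1229
  (v3,v4,v2) [--+] → (0.0311987, 0.176969, 2.5215)–(0.137661, 0.115508, 2.5215)  len=0.1229
  (v4,v5,v2) [--+] → (-0.089851, 0.155631, 2.5215)–(0.0311987, 0.176969, 2.5215)  len=0.1229
  (v5,v6,v2) [--+] → (-0.168859, 0.0614611, 2.5215)–(-0.089851, 0.155631, 2.5215)  len=0.1229
  (v6,v7,v2) [--+] → (-0.168859, -0.0614611, 2.5215)–(-0.168859, 0.0614611, 2.5215)  len=0.1229
  (v7,v8,v2) [--+] → (-0.089851, -0.155631, 2.5215)–(-0.168859, -0.0614611, 2.5215)  len=0.1229
  (v8,v9,v2) [--+] → (0.0311987, -0.176969, 2.5215)–(-0.089851, -0.155631, 2.5215)  len=0.1229
  (v9,v10,v2) [--+] → (0.137661, -0.115508, 2.5215)–(0.0311987, -0.176969, 2.5215)  len=0.1229
  (v10,v1,v2) [--+] → (0.179702, 0, 2.5215)–(0.137661, -0.115508, 2.5215)  len=0.1229

Chained into 1 loop(s):
  loop 1: 9 segments, perimeter = 1.1063
Total perimeter = 1.106


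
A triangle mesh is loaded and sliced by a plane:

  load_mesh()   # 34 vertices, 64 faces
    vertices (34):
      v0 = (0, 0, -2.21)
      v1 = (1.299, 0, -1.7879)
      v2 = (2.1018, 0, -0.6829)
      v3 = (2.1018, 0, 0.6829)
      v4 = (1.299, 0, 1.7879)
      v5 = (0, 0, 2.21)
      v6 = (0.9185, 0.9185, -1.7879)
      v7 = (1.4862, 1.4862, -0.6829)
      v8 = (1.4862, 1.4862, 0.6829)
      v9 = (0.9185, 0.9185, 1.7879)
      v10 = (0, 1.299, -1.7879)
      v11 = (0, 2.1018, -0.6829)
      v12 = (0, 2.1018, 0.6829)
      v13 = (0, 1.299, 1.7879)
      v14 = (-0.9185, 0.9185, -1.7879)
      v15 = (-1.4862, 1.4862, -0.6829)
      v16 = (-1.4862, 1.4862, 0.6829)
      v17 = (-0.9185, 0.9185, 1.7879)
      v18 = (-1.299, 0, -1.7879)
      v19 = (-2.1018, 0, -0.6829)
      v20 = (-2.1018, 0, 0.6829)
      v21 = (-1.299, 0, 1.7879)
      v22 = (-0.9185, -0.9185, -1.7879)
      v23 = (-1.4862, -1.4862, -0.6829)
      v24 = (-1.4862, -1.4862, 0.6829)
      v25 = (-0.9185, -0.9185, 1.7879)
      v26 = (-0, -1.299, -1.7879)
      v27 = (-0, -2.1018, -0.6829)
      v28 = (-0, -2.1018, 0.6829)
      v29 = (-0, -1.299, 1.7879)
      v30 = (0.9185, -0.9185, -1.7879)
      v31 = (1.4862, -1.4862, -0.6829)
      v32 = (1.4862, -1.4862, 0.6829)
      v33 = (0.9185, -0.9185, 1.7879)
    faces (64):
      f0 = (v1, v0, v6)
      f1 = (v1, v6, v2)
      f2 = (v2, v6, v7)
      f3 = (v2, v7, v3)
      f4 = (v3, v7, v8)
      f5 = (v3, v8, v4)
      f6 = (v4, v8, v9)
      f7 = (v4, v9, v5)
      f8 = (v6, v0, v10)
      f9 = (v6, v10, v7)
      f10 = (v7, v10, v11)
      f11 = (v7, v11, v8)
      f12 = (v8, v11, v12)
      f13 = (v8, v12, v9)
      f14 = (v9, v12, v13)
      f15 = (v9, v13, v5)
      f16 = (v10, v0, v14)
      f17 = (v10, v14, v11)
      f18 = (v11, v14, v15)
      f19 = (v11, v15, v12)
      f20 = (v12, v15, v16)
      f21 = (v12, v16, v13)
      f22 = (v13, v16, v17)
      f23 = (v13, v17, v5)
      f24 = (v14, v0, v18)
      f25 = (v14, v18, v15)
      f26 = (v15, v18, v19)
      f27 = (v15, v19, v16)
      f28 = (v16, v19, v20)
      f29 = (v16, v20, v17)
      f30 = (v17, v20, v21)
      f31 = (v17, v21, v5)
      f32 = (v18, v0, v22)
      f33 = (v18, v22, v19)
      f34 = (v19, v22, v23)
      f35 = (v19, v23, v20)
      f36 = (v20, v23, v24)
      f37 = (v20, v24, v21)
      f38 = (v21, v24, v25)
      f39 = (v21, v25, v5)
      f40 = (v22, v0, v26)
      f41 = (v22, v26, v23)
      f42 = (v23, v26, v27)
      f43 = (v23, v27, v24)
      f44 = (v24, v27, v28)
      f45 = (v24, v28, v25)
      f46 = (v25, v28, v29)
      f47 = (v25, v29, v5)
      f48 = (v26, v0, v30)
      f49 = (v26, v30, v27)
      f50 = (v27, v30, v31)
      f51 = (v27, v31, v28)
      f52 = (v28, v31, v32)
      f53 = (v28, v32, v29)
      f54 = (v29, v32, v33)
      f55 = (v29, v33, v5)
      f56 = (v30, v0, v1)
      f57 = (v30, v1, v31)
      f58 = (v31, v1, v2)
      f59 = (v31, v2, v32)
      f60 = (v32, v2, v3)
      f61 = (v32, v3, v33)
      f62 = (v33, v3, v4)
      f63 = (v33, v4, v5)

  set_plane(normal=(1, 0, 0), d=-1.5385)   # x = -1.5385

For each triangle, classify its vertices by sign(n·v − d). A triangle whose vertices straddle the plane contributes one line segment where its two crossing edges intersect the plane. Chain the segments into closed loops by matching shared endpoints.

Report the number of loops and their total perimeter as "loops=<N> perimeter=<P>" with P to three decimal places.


loops=1 perimeter=8.993

Straddling triangles (10 of 64):
  (v15,v18,v19) [++-] → (-1.5385, 0, -1.45824)–(-1.5385, 1.35994, -0.6829)  len=1.5654
  (v15,v19,v16) [+-+] → (-1.5385, 1.35994, -0.6829)–(-1.5385, 1.35994, 0.566865)  len=1.2498
  (v16,v19,v20) [+--] → (-1.5385, 1.35994, 0.566865)–(-1.5385, 1.35994, 0.6829)  len=0.1160
  (v16,v20,v17) [+-+] → (-1.5385, 1.35994, 0.6829)–(-1.5385, 0.437244, 1.20893)  len=1.0621
  (v17,v20,v21) [+-+] → (-1.5385, 0.437244, 1.20893)–(-1.5385, 0, 1.45824)  len=0.5033
  (v18,v22,v19) [++-] → (-1.5385, -0.437244, -1.20893)–(-1.5385, 0, -1.45824)  len=0.5033
  (v19,v22,v23) [-++] → (-1.5385, -0.437244, -1.20893)–(-1.5385, -1.35994, -0.6829)  len=1.0621
  (v19,v23,v20) [-+-] → (-1.5385, -1.35994, -0.6829)–(-1.5385, -1.35994, -0.566865)  len=0.1160
  (v20,v23,v24) [-++] → (-1.5385, -1.35994, -0.566865)–(-1.5385, -1.35994, 0.6829)  len=1.2498
  (v20,v24,v21) [-++] → (-1.5385, -1.35994, 0.6829)–(-1.5385, 0, 1.45824)  len=1.5654

Chained into 1 loop(s):
  loop 1: 10 segments, perimeter = 8.9933
Total perimeter = 8.993


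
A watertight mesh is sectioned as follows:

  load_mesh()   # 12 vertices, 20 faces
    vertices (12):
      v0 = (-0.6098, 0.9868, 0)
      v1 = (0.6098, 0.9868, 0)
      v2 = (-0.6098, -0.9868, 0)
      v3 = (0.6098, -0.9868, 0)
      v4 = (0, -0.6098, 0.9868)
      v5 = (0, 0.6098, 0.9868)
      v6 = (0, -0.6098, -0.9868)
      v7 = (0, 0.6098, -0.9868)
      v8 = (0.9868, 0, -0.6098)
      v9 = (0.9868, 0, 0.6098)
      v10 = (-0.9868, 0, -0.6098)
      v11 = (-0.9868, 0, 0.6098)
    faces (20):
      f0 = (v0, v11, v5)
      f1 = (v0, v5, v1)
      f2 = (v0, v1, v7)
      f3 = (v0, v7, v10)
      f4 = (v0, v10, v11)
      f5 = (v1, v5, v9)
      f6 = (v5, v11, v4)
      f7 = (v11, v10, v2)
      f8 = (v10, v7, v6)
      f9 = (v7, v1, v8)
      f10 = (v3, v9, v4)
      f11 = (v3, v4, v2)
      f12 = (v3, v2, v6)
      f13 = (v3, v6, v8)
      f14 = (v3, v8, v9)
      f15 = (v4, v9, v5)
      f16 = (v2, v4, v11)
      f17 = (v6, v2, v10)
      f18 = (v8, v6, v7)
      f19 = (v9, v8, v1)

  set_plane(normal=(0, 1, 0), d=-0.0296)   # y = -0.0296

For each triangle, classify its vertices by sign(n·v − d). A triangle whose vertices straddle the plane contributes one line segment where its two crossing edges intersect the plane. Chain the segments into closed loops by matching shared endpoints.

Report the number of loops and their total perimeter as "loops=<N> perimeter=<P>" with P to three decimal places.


loops=1 perimeter=6.593

Straddling triangles (10 of 20):
  (v5,v11,v4) [++-] → (-0.9389, -0.0296, 0.6281)–(0, -0.0296, 0.9868)  len=1.0051
  (v11,v10,v2) [++-] → (-0.975492, -0.0296, -0.591508)–(-0.975492, -0.0296, 0.591508)  len=1.1830
  (v10,v7,v6) [++-] → (0, -0.0296, -0.9868)–(-0.9389, -0.0296, -0.6281)  len=1.0051
  (v3,v9,v4) [-+-] → (0.975492, -0.0296, 0.591508)–(0.9389, -0.0296, 0.6281)  len=0.0517
  (v3,v6,v8) [--+] → (0.9389, -0.0296, -0.6281)–(0.975492, -0.0296, -0.591508)  len=0.0517
  (v3,v8,v9) [-++] → (0.975492, -0.0296, -0.591508)–(0.975492, -0.0296, 0.591508)  len=1.1830
  (v4,v9,v5) [-++] → (0.9389, -0.0296, 0.6281)–(0, -0.0296, 0.9868)  len=1.0051
  (v2,v4,v11) [--+] → (-0.9389, -0.0296, 0.6281)–(-0.975492, -0.0296, 0.591508)  len=0.0517
  (v6,v2,v10) [--+] → (-0.975492, -0.0296, -0.591508)–(-0.9389, -0.0296, -0.6281)  len=0.0517
  (v8,v6,v7) [+-+] → (0.9389, -0.0296, -0.6281)–(0, -0.0296, -0.9868)  len=1.0051

Chained into 1 loop(s):
  loop 1: 10 segments, perimeter = 6.5934
Total perimeter = 6.593


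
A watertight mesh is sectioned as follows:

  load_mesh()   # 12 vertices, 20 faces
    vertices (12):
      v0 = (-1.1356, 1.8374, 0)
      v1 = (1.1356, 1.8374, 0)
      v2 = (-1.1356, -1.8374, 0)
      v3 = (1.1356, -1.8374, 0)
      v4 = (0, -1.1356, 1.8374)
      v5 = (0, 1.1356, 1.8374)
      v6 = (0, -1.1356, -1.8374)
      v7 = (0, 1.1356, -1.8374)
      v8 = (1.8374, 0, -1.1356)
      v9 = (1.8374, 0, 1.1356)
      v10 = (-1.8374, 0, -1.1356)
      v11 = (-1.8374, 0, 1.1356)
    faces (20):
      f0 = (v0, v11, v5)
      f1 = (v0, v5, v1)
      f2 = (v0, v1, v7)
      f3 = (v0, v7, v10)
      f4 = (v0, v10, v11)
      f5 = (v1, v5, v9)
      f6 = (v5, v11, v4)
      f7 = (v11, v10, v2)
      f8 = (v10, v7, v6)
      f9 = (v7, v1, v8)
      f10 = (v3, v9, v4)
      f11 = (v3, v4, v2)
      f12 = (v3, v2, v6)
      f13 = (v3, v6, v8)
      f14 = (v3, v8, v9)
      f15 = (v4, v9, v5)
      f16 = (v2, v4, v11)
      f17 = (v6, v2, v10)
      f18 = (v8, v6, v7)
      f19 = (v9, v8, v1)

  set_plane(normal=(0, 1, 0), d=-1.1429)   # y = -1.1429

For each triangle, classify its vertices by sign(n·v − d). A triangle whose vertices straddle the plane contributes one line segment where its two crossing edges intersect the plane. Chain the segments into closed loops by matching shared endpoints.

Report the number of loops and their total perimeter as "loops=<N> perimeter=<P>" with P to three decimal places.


Straddling triangles (8 of 20):
  (v11,v10,v2) [++-] → (-1.40087, -1.1429, -0.429234)–(-1.40087, -1.1429, 0.429234)  len=0.8585
  (v3,v9,v4) [-++] → (1.40087, -1.1429, 0.429234)–(0.0118123, -1.1429, 1.81829)  len=1.9644
  (v3,v4,v2) [-+-] → (0.0118123, -1.1429, 1.81829)–(-0.0118123, -1.1429, 1.81829)  len=0.0236
  (v3,v2,v6) [--+] → (-0.0118123, -1.1429, -1.81829)–(0.0118123, -1.1429, -1.81829)  len=0.0236
  (v3,v6,v8) [-++] → (0.0118123, -1.1429, -1.81829)–(1.40087, -1.1429, -0.429234)  len=1.9644
  (v3,v8,v9) [-++] → (1.40087, -1.1429, -0.429234)–(1.40087, -1.1429, 0.429234)  len=0.8585
  (v2,v4,v11) [-++] → (-0.0118123, -1.1429, 1.81829)–(-1.40087, -1.1429, 0.429234)  len=1.9644
  (v6,v2,v10) [+-+] → (-0.0118123, -1.1429, -1.81829)–(-1.40087, -1.1429, -0.429234)  len=1.9644

Chained into 1 loop(s):
  loop 1: 8 segments, perimeter = 9.6219
Total perimeter = 9.622

loops=1 perimeter=9.622


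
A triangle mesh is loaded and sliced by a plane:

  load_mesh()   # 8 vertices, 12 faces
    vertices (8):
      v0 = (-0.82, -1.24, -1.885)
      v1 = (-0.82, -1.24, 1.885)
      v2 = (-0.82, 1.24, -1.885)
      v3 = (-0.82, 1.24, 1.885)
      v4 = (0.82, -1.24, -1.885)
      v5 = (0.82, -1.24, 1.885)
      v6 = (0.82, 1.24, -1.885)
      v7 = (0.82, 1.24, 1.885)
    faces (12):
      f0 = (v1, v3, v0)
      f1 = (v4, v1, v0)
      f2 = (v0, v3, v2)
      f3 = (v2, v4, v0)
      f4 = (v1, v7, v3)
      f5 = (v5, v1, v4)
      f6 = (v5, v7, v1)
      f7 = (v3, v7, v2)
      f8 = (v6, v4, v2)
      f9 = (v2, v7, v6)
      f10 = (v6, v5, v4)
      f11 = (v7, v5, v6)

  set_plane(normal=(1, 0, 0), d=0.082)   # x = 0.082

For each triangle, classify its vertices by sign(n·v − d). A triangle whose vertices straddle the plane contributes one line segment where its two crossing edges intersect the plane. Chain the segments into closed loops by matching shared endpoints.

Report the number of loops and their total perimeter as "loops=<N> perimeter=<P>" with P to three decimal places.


Straddling triangles (8 of 12):
  (v4,v1,v0) [+--] → (0.082, -1.24, -0.1885)–(0.082, -1.24, -1.885)  len=1.6965
  (v2,v4,v0) [-+-] → (0.082, -0.124, -1.885)–(0.082, -1.24, -1.885)  len=1.1160
  (v1,v7,v3) [-+-] → (0.082, 0.124, 1.885)–(0.082, 1.24, 1.885)  len=1.1160
  (v5,v1,v4) [+-+] → (0.082, -1.24, 1.885)–(0.082, -1.24, -0.1885)  len=2.0735
  (v5,v7,v1) [++-] → (0.082, 0.124, 1.885)–(0.082, -1.24, 1.885)  len=1.3640
  (v3,v7,v2) [-+-] → (0.082, 1.24, 1.885)–(0.082, 1.24, 0.1885)  len=1.6965
  (v6,v4,v2) [++-] → (0.082, -0.124, -1.885)–(0.082, 1.24, -1.885)  len=1.3640
  (v2,v7,v6) [-++] → (0.082, 1.24, 0.1885)–(0.082, 1.24, -1.885)  len=2.0735

Chained into 1 loop(s):
  loop 1: 8 segments, perimeter = 12.5000
Total perimeter = 12.500

loops=1 perimeter=12.500


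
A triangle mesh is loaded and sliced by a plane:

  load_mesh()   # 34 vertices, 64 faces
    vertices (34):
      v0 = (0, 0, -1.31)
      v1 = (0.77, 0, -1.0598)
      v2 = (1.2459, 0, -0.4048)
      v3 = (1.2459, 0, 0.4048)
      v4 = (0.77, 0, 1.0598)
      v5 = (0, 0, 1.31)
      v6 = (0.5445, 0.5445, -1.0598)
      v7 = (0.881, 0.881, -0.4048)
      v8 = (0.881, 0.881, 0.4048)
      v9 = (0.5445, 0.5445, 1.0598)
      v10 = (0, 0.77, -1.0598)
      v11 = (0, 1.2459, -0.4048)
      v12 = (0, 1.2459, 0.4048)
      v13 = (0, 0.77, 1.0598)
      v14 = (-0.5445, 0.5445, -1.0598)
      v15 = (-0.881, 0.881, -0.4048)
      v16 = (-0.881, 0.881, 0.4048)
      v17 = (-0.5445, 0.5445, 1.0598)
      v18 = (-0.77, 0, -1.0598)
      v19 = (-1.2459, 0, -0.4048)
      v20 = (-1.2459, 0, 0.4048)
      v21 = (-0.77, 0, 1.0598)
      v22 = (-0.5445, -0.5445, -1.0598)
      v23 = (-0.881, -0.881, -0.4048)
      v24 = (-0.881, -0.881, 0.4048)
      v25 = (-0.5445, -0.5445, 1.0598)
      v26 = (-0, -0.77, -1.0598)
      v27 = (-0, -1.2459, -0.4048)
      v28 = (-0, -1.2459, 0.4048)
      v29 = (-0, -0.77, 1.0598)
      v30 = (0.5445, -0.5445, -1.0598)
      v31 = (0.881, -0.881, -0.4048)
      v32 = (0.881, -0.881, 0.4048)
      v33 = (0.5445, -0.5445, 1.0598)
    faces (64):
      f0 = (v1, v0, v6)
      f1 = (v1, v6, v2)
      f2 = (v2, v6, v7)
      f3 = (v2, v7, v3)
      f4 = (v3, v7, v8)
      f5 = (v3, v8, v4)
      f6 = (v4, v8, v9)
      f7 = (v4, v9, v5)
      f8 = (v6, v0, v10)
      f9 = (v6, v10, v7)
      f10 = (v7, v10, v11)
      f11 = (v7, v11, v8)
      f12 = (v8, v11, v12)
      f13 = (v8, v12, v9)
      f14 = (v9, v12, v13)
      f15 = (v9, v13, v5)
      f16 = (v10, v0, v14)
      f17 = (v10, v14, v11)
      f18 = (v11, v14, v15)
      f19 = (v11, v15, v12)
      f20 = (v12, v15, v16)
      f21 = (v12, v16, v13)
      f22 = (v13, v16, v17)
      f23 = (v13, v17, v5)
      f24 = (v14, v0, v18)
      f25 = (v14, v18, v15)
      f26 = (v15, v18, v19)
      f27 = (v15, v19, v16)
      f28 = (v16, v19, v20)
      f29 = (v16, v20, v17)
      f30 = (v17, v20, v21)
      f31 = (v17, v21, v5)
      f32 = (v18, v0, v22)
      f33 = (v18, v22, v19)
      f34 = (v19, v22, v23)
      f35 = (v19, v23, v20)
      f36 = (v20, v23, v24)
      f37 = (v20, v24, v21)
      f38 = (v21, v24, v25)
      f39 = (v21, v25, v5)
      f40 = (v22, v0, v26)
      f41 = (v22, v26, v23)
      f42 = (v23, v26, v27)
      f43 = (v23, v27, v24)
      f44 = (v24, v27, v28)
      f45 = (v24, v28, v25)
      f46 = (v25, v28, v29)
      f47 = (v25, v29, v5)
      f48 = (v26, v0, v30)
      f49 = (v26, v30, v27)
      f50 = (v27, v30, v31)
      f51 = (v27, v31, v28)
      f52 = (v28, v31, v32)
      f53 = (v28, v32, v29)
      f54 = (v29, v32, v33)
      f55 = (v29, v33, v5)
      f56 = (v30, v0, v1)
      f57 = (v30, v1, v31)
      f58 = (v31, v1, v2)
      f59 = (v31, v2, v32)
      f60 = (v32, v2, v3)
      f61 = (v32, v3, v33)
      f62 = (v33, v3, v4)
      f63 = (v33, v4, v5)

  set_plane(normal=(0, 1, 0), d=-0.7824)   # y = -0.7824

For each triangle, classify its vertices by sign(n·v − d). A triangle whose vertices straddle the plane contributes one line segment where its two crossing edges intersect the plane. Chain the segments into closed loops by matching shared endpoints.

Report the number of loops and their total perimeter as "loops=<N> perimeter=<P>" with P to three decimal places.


loops=1 perimeter=6.171

Straddling triangles (18 of 64):
  (v19,v22,v23) [++-] → (-0.7824, -0.7824, -0.596726)–(-0.921839, -0.7824, -0.4048)  len=0.2372
  (v19,v23,v20) [+-+] → (-0.921839, -0.7824, -0.4048)–(-0.921839, -0.7824, -0.314191)  len=0.0906
  (v20,v23,v24) [+--] → (-0.921839, -0.7824, -0.314191)–(-0.921839, -0.7824, 0.4048)  len=0.7190
  (v20,v24,v21) [+-+] → (-0.921839, -0.7824, 0.4048)–(-0.868577, -0.7824, 0.478106)  len=0.0906
  (v21,v24,v25) [+-+] → (-0.868577, -0.7824, 0.478106)–(-0.7824, -0.7824, 0.596726)  len=0.1466
  (v22,v26,v23) [++-] → (-0.098418, -0.7824, -0.986629)–(-0.7824, -0.7824, -0.596726)  len=0.7873
  (v23,v26,v27) [-+-] → (-0.098418, -0.7824, -0.986629)–(0, -0.7824, -1.04273)  len=0.1133
  (v24,v28,v25) [--+] → (-0.359817, -0.7824, 0.837638)–(-0.7824, -0.7824, 0.596726)  len=0.4864
  (v25,v28,v29) [+-+] → (-0.359817, -0.7824, 0.837638)–(0, -0.7824, 1.04273)  len=0.4142
  (v26,v30,v27) [++-] → (0.359817, -0.7824, -0.837638)–(0, -0.7824, -1.04273)  len=0.4142
  (v27,v30,v31) [-+-] → (0.359817, -0.7824, -0.837638)–(0.7824, -0.7824, -0.596726)  len=0.4864
  (v28,v32,v29) [--+] → (0.098418, -0.7824, 0.986629)–(0, -0.7824, 1.04273)  len=0.1133
  (v29,v32,v33) [+-+] → (0.098418, -0.7824, 0.986629)–(0.7824, -0.7824, 0.596726)  len=0.7873
  (v30,v1,v31) [++-] → (0.868577, -0.7824, -0.478106)–(0.7824, -0.7824, -0.596726)  len=0.1466
  (v31,v1,v2) [-++] → (0.868577, -0.7824, -0.478106)–(0.921839, -0.7824, -0.4048)  len=0.0906
  (v31,v2,v32) [-+-] → (0.921839, -0.7824, -0.4048)–(0.921839, -0.7824, 0.314191)  len=0.7190
  (v32,v2,v3) [-++] → (0.921839, -0.7824, 0.314191)–(0.921839, -0.7824, 0.4048)  len=0.0906
  (v32,v3,v33) [-++] → (0.921839, -0.7824, 0.4048)–(0.7824, -0.7824, 0.596726)  len=0.2372

Chained into 1 loop(s):
  loop 1: 18 segments, perimeter = 6.1705
Total perimeter = 6.171


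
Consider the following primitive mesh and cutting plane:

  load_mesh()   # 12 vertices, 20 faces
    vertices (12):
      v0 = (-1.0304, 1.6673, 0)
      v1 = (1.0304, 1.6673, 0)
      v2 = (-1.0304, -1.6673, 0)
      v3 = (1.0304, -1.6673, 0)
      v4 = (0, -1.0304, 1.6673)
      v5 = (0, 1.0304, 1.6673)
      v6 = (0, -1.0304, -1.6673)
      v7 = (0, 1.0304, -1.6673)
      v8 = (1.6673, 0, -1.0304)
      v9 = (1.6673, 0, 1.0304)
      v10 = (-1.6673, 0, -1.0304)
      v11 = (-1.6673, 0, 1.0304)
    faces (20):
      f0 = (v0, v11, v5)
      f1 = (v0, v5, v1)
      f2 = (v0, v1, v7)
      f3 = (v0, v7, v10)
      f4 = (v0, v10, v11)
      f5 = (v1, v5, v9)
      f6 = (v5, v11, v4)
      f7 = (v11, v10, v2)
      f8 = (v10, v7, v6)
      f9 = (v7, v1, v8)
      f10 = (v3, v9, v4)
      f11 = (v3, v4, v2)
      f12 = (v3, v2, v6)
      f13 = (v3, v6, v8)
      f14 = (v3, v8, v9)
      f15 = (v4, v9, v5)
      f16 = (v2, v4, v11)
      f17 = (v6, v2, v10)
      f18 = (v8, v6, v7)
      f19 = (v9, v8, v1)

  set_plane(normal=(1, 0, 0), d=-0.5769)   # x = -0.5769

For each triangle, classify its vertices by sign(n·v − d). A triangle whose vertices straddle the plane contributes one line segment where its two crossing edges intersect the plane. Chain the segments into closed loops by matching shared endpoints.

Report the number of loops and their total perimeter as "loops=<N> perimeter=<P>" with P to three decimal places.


Straddling triangles (10 of 20):
  (v0,v11,v5) [--+] → (-0.5769, 0.673873, 1.44693)–(-0.5769, 1.38699, 0.733813)  len=1.0085
  (v0,v5,v1) [-++] → (-0.5769, 1.38699, 0.733813)–(-0.5769, 1.6673, 0)  len=0.7855
  (v0,v1,v7) [-++] → (-0.5769, 1.6673, 0)–(-0.5769, 1.38699, -0.733813)  len=0.7855
  (v0,v7,v10) [-+-] → (-0.5769, 1.38699, -0.733813)–(-0.5769, 0.673873, -1.44693)  len=1.0085
  (v5,v11,v4) [+-+] → (-0.5769, 0.673873, 1.44693)–(-0.5769, -0.673873, 1.44693)  len=1.3477
  (v10,v7,v6) [-++] → (-0.5769, 0.673873, -1.44693)–(-0.5769, -0.673873, -1.44693)  len=1.3477
  (v3,v4,v2) [++-] → (-0.5769, -1.38699, 0.733813)–(-0.5769, -1.6673, 0)  len=0.7855
  (v3,v2,v6) [+-+] → (-0.5769, -1.6673, 0)–(-0.5769, -1.38699, -0.733813)  len=0.7855
  (v2,v4,v11) [-+-] → (-0.5769, -1.38699, 0.733813)–(-0.5769, -0.673873, 1.44693)  len=1.0085
  (v6,v2,v10) [+--] → (-0.5769, -1.38699, -0.733813)–(-0.5769, -0.673873, -1.44693)  len=1.0085

Chained into 1 loop(s):
  loop 1: 10 segments, perimeter = 9.8716
Total perimeter = 9.872

loops=1 perimeter=9.872


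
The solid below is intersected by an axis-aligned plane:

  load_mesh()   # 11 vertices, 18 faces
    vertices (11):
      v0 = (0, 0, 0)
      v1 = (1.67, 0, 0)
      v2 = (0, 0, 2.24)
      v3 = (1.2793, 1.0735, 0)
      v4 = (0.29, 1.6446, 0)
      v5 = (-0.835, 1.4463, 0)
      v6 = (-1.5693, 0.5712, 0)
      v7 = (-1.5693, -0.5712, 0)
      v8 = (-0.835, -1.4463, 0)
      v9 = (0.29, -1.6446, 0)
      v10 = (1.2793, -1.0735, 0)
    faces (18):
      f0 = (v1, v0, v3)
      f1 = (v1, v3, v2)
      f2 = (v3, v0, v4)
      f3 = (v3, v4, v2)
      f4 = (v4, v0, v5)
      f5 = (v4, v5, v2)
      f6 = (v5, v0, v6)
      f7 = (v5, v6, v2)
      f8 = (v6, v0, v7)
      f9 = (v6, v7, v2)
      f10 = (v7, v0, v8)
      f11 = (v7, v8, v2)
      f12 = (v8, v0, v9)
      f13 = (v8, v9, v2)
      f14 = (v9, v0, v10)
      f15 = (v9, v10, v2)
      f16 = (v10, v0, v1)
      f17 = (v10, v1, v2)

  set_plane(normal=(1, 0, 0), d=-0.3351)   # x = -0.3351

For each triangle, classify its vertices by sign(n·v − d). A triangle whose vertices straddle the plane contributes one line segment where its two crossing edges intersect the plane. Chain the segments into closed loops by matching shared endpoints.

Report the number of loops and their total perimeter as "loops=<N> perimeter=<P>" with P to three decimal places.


loops=1 perimeter=7.849

Straddling triangles (10 of 18):
  (v4,v0,v5) [++-] → (-0.3351, 0.580425, 0)–(-0.3351, 1.53442, 0)  len=0.9540
  (v4,v5,v2) [+-+] → (-0.3351, 1.53442, 0)–(-0.3351, 0.580425, 1.34105)  len=1.6458
  (v5,v0,v6) [-+-] → (-0.3351, 0.580425, 0)–(-0.3351, 0.121971, 0)  len=0.4585
  (v5,v6,v2) [--+] → (-0.3351, 0.121971, 1.76168)–(-0.3351, 0.580425, 1.34105)  len=0.6222
  (v6,v0,v7) [-+-] → (-0.3351, 0.121971, 0)–(-0.3351, -0.121971, 0)  len=0.2439
  (v6,v7,v2) [--+] → (-0.3351, -0.121971, 1.76168)–(-0.3351, 0.121971, 1.76168)  len=0.2439
  (v7,v0,v8) [-+-] → (-0.3351, -0.121971, 0)–(-0.3351, -0.580425, 0)  len=0.4585
  (v7,v8,v2) [--+] → (-0.3351, -0.580425, 1.34105)–(-0.3351, -0.121971, 1.76168)  len=0.6222
  (v8,v0,v9) [-++] → (-0.3351, -0.580425, 0)–(-0.3351, -1.53442, 0)  len=0.9540
  (v8,v9,v2) [-++] → (-0.3351, -1.53442, 0)–(-0.3351, -0.580425, 1.34105)  len=1.6458

Chained into 1 loop(s):
  loop 1: 10 segments, perimeter = 7.8487
Total perimeter = 7.849


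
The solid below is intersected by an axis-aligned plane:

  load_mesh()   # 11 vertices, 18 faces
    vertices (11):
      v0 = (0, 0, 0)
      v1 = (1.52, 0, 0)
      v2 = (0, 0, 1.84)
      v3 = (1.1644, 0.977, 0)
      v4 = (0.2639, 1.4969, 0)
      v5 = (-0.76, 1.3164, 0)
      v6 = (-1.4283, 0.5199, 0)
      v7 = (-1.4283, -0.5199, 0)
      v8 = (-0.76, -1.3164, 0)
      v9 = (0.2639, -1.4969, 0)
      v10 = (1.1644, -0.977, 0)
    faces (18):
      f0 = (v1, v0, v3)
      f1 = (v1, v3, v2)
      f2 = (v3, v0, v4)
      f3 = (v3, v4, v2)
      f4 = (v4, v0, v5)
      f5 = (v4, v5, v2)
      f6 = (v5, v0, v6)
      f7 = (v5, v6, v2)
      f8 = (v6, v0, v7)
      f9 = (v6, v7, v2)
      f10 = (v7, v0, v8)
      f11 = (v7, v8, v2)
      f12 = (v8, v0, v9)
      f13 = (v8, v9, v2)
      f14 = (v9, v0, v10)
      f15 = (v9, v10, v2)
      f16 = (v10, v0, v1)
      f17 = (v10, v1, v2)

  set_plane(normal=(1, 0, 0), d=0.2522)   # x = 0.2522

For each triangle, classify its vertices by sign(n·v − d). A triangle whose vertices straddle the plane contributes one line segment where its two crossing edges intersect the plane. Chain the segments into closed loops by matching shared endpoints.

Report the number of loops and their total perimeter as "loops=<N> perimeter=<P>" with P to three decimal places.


loops=1 perimeter=7.312

Straddling triangles (12 of 18):
  (v1,v0,v3) [+-+] → (0.2522, 0, 0)–(0.2522, 0.211611, 0)  len=0.2116
  (v1,v3,v2) [++-] → (0.2522, 0.211611, 1.44147)–(0.2522, 0, 1.53471)  len=0.2312
  (v3,v0,v4) [+-+] → (0.2522, 0.211611, 0)–(0.2522, 1.43053, 0)  len=1.2189
  (v3,v4,v2) [++-] → (0.2522, 1.43053, 0.0815764)–(0.2522, 0.211611, 1.44147)  len=1.8262
  (v4,v0,v5) [+--] → (0.2522, 1.43053, 0)–(0.2522, 1.49484, 0)  len=0.0643
  (v4,v5,v2) [+--] → (0.2522, 1.49484, 0)–(0.2522, 1.43053, 0.0815764)  len=0.1039
  (v8,v0,v9) [--+] → (0.2522, -1.43053, 0)–(0.2522, -1.49484, 0)  len=0.0643
  (v8,v9,v2) [-+-] → (0.2522, -1.49484, 0)–(0.2522, -1.43053, 0.0815764)  len=0.1039
  (v9,v0,v10) [+-+] → (0.2522, -1.43053, 0)–(0.2522, -0.211611, 0)  len=1.2189
  (v9,v10,v2) [++-] → (0.2522, -0.211611, 1.44147)–(0.2522, -1.43053, 0.0815764)  len=1.8262
  (v10,v0,v1) [+-+] → (0.2522, -0.211611, 0)–(0.2522, 0, 0)  len=0.2116
  (v10,v1,v2) [++-] → (0.2522, 0, 1.53471)–(0.2522, -0.211611, 1.44147)  len=0.2312

Chained into 1 loop(s):
  loop 1: 12 segments, perimeter = 7.3123
Total perimeter = 7.312


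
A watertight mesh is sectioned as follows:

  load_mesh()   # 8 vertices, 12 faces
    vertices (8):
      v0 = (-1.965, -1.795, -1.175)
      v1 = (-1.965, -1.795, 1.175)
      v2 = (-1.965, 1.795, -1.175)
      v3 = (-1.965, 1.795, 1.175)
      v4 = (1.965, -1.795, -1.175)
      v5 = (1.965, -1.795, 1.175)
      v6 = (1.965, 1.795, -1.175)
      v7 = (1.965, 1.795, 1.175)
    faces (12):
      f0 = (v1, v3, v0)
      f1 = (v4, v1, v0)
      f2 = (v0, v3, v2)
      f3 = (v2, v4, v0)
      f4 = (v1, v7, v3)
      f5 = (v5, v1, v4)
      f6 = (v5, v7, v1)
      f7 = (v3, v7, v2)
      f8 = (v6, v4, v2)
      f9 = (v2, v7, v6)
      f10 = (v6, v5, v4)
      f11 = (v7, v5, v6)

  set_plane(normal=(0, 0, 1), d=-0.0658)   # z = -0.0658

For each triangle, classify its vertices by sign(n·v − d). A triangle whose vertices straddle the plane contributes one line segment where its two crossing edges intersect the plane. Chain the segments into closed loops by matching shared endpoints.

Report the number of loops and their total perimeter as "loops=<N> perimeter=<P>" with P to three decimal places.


Straddling triangles (8 of 12):
  (v1,v3,v0) [++-] → (-1.965, -0.10052, -0.0658)–(-1.965, -1.795, -0.0658)  len=1.6945
  (v4,v1,v0) [-+-] → (0.11004, -1.795, -0.0658)–(-1.965, -1.795, -0.0658)  len=2.0750
  (v0,v3,v2) [-+-] → (-1.965, -0.10052, -0.0658)–(-1.965, 1.795, -0.0658)  len=1.8955
  (v5,v1,v4) [++-] → (0.11004, -1.795, -0.0658)–(1.965, -1.795, -0.0658)  len=1.8550
  (v3,v7,v2) [++-] → (-0.11004, 1.795, -0.0658)–(-1.965, 1.795, -0.0658)  len=1.8550
  (v2,v7,v6) [-+-] → (-0.11004, 1.795, -0.0658)–(1.965, 1.795, -0.0658)  len=2.0750
  (v6,v5,v4) [-+-] → (1.965, 0.10052, -0.0658)–(1.965, -1.795, -0.0658)  len=1.8955
  (v7,v5,v6) [++-] → (1.965, 0.10052, -0.0658)–(1.965, 1.795, -0.0658)  len=1.6945

Chained into 1 loop(s):
  loop 1: 8 segments, perimeter = 15.0400
Total perimeter = 15.040

loops=1 perimeter=15.040


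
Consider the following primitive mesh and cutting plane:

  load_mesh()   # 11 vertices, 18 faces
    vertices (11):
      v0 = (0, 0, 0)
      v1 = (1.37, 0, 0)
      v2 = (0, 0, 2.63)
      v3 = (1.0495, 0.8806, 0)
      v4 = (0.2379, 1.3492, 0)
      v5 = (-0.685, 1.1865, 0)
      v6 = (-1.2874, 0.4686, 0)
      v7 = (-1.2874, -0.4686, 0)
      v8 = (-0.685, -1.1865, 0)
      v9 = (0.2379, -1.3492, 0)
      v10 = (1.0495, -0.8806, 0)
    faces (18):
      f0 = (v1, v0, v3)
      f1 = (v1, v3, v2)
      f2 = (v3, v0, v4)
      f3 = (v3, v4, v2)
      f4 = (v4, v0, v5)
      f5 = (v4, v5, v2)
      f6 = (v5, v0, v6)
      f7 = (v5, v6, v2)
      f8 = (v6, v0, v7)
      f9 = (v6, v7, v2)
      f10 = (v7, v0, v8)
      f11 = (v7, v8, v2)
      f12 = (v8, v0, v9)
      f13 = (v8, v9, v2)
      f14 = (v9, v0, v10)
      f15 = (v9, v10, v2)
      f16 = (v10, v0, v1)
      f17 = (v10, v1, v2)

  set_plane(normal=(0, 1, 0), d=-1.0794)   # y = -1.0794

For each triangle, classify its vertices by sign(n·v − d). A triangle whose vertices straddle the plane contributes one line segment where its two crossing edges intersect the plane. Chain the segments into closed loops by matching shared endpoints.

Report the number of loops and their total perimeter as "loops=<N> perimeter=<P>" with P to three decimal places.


loops=1 perimeter=3.361

Straddling triangles (6 of 18):
  (v7,v0,v8) [++-] → (-0.623168, -1.0794, 0)–(-0.774869, -1.0794, 0)  len=0.1517
  (v7,v8,v2) [+-+] → (-0.774869, -1.0794, 0)–(-0.623168, -1.0794, 0.237398)  len=0.2817
  (v8,v0,v9) [-+-] → (-0.623168, -1.0794, 0)–(0.190327, -1.0794, 0)  len=0.8135
  (v8,v9,v2) [--+] → (0.190327, -1.0794, 0.525922)–(-0.623168, -1.0794, 0.237398)  len=0.8631
  (v9,v0,v10) [-++] → (0.190327, -1.0794, 0)–(0.705185, -1.0794, 0)  len=0.5149
  (v9,v10,v2) [-++] → (0.705185, -1.0794, 0)–(0.190327, -1.0794, 0.525922)  len=0.7360

Chained into 1 loop(s):
  loop 1: 6 segments, perimeter = 3.3609
Total perimeter = 3.361


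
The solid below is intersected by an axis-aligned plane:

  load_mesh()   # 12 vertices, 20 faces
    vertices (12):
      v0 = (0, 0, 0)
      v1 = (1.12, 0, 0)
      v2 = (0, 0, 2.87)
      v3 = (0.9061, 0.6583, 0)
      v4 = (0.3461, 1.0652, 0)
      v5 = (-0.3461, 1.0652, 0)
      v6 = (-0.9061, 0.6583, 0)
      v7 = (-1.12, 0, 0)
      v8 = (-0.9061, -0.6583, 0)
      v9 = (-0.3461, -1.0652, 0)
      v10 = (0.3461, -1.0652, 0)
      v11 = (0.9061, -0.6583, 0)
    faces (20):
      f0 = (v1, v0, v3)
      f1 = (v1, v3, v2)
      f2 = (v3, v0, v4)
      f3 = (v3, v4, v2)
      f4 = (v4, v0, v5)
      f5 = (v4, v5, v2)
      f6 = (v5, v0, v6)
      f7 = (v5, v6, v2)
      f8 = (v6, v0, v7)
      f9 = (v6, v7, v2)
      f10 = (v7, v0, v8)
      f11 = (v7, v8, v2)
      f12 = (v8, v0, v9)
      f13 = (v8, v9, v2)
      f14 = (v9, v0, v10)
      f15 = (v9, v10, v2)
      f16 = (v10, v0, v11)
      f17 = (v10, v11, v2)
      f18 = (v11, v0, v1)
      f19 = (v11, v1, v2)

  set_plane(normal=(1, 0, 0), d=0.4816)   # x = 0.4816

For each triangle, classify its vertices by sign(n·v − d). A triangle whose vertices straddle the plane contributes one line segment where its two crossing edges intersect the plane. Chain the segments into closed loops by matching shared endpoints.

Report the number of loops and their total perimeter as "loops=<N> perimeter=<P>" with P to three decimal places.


Straddling triangles (8 of 20):
  (v1,v0,v3) [+-+] → (0.4816, 0, 0)–(0.4816, 0.349892, 0)  len=0.3499
  (v1,v3,v2) [++-] → (0.4816, 0.349892, 1.34457)–(0.4816, 0, 1.6359)  len=0.4553
  (v3,v0,v4) [+--] → (0.4816, 0.349892, 0)–(0.4816, 0.966745, 0)  len=0.6169
  (v3,v4,v2) [+--] → (0.4816, 0.966745, 0)–(0.4816, 0.349892, 1.34457)  len=1.4793
  (v10,v0,v11) [--+] → (0.4816, -0.349892, 0)–(0.4816, -0.966745, 0)  len=0.6169
  (v10,v11,v2) [-+-] → (0.4816, -0.966745, 0)–(0.4816, -0.349892, 1.34457)  len=1.4793
  (v11,v0,v1) [+-+] → (0.4816, -0.349892, 0)–(0.4816, 0, 0)  len=0.3499
  (v11,v1,v2) [++-] → (0.4816, 0, 1.6359)–(0.4816, -0.349892, 1.34457)  len=0.4553

Chained into 1 loop(s):
  loop 1: 8 segments, perimeter = 5.8027
Total perimeter = 5.803

loops=1 perimeter=5.803


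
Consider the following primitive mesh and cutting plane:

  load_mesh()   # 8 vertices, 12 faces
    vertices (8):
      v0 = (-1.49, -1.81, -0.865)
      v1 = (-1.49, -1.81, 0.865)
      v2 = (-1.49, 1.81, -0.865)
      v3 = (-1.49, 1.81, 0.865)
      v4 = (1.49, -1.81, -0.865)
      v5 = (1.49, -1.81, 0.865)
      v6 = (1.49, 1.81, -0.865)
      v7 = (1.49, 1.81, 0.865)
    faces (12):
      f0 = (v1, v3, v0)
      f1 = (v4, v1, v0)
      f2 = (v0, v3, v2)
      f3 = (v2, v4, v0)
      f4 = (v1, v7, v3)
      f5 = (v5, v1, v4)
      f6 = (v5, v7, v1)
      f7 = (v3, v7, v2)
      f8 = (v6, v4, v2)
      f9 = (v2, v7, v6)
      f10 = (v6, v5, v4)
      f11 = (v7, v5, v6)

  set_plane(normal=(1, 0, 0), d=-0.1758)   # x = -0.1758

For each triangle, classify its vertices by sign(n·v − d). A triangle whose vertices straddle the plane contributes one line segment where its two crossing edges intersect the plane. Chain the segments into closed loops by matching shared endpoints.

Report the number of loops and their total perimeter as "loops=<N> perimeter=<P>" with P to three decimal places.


loops=1 perimeter=10.700

Straddling triangles (8 of 12):
  (v4,v1,v0) [+--] → (-0.1758, -1.81, 0.102058)–(-0.1758, -1.81, -0.865)  len=0.9671
  (v2,v4,v0) [-+-] → (-0.1758, 0.213556, -0.865)–(-0.1758, -1.81, -0.865)  len=2.0236
  (v1,v7,v3) [-+-] → (-0.1758, -0.213556, 0.865)–(-0.1758, 1.81, 0.865)  len=2.0236
  (v5,v1,v4) [+-+] → (-0.1758, -1.81, 0.865)–(-0.1758, -1.81, 0.102058)  len=0.7629
  (v5,v7,v1) [++-] → (-0.1758, -0.213556, 0.865)–(-0.1758, -1.81, 0.865)  len=1.5964
  (v3,v7,v2) [-+-] → (-0.1758, 1.81, 0.865)–(-0.1758, 1.81, -0.102058)  len=0.9671
  (v6,v4,v2) [++-] → (-0.1758, 0.213556, -0.865)–(-0.1758, 1.81, -0.865)  len=1.5964
  (v2,v7,v6) [-++] → (-0.1758, 1.81, -0.102058)–(-0.1758, 1.81, -0.865)  len=0.7629

Chained into 1 loop(s):
  loop 1: 8 segments, perimeter = 10.7000
Total perimeter = 10.700


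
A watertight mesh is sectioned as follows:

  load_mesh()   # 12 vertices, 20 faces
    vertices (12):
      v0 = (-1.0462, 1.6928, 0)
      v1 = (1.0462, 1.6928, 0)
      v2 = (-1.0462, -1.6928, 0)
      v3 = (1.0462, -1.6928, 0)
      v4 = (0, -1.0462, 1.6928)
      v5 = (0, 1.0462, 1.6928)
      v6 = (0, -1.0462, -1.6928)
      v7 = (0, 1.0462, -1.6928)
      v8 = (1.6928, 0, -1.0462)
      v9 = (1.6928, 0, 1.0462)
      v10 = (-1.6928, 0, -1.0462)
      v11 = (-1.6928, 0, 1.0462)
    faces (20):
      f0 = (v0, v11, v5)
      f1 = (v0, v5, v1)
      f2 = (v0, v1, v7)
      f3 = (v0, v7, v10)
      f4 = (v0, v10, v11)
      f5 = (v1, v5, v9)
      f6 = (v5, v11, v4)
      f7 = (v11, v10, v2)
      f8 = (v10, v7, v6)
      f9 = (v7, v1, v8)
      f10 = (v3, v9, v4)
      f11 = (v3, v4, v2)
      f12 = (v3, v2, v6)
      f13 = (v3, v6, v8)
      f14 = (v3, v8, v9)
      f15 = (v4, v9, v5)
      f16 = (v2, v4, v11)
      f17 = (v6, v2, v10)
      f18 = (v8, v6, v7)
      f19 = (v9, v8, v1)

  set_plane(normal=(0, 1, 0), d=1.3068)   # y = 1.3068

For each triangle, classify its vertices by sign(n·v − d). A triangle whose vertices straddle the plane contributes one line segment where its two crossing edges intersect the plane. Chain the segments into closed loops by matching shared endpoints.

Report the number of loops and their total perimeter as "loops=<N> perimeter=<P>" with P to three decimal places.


loops=1 perimeter=7.008

Straddling triangles (8 of 20):
  (v0,v11,v5) [+--] → (-1.19364, 1.3068, 0.238559)–(-0.421651, 1.3068, 1.01055)  len=1.0918
  (v0,v5,v1) [+-+] → (-0.421651, 1.3068, 1.01055)–(0.421651, 1.3068, 1.01055)  len=0.8433
  (v0,v1,v7) [++-] → (0.421651, 1.3068, -1.01055)–(-0.421651, 1.3068, -1.01055)  len=0.8433
  (v0,v7,v10) [+--] → (-0.421651, 1.3068, -1.01055)–(-1.19364, 1.3068, -0.238559)  len=1.0918
  (v0,v10,v11) [+--] → (-1.19364, 1.3068, -0.238559)–(-1.19364, 1.3068, 0.238559)  len=0.4771
  (v1,v5,v9) [+--] → (0.421651, 1.3068, 1.01055)–(1.19364, 1.3068, 0.238559)  len=1.0918
  (v7,v1,v8) [-+-] → (0.421651, 1.3068, -1.01055)–(1.19364, 1.3068, -0.238559)  len=1.0918
  (v9,v8,v1) [--+] → (1.19364, 1.3068, -0.238559)–(1.19364, 1.3068, 0.238559)  len=0.4771

Chained into 1 loop(s):
  loop 1: 8 segments, perimeter = 7.0079
Total perimeter = 7.008
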